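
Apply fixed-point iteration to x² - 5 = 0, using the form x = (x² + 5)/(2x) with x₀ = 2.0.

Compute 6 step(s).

Equation: x² - 5 = 0
Fixed-point form: x = (x² + 5)/(2x)
x₀ = 2.0

x_1 = g(2.000000) = 2.250000
x_2 = g(2.250000) = 2.236111
x_3 = g(2.236111) = 2.236068
x_4 = g(2.236068) = 2.236068
x_5 = g(2.236068) = 2.236068
x_6 = g(2.236068) = 2.236068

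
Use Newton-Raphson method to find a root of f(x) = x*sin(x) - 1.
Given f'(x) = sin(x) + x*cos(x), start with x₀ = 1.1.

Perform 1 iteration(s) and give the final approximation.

f(x) = x*sin(x) - 1
f'(x) = sin(x) + x*cos(x)
x₀ = 1.1

Newton-Raphson formula: x_{n+1} = x_n - f(x_n)/f'(x_n)

Iteration 1:
  f(1.100000) = -0.019672
  f'(1.100000) = 1.390163
  x_1 = 1.100000 - (-0.019672)/1.390163 = 1.114151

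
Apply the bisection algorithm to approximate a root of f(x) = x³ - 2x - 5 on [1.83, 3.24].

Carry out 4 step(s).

f(x) = x³ - 2x - 5
Initial interval: [1.83, 3.24]

Iteration 1:
  c_1 = (1.830000 + 3.240000)/2 = 2.535000
  f(c_1) = f(2.535000) = 6.220480
  f(a) × f(c) < 0, new interval: [1.830000, 2.535000]
Iteration 2:
  c_2 = (1.830000 + 2.535000)/2 = 2.182500
  f(c_2) = f(2.182500) = 1.030916
  f(a) × f(c) < 0, new interval: [1.830000, 2.182500]
Iteration 3:
  c_3 = (1.830000 + 2.182500)/2 = 2.006250
  f(c_3) = f(2.006250) = -0.937265
  f(a) × f(c) ≥ 0, new interval: [2.006250, 2.182500]
Iteration 4:
  c_4 = (2.006250 + 2.182500)/2 = 2.094375
  f(c_4) = f(2.094375) = -0.001970
  f(a) × f(c) ≥ 0, new interval: [2.094375, 2.182500]

After 4 iteration(s), the approximation is c_4 = 2.094375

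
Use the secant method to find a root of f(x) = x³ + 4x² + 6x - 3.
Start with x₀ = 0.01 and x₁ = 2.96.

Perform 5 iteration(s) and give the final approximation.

f(x) = x³ + 4x² + 6x - 3
x₀ = 0.01, x₁ = 2.96

Secant formula: x_{n+1} = x_n - f(x_n)(x_n - x_{n-1})/(f(x_n) - f(x_{n-1}))

Iteration 1:
  f(0.010000) = -2.939599
  f(2.960000) = 75.740736
  x_2 = 2.960000 - 75.740736×(2.960000 - 0.010000)/(75.740736 - (-2.939599))
       = 0.120216
Iteration 2:
  f(2.960000) = 75.740736
  f(0.120216) = -2.219160
  x_3 = 0.120216 - (-2.219160)×(0.120216 - 2.960000)/(-2.219160 - 75.740736)
       = 0.201051
Iteration 3:
  f(0.120216) = -2.219160
  f(0.201051) = -1.623878
  x_4 = 0.201051 - (-1.623878)×(0.201051 - 0.120216)/(-1.623878 - (-2.219160))
       = 0.421564
Iteration 4:
  f(0.201051) = -1.623878
  f(0.421564) = 0.315166
  x_5 = 0.421564 - 0.315166×(0.421564 - 0.201051)/(0.315166 - (-1.623878))
       = 0.385722
Iteration 5:
  f(0.421564) = 0.315166
  f(0.385722) = -0.033149
  x_6 = 0.385722 - (-0.033149)×(0.385722 - 0.421564)/(-0.033149 - 0.315166)
       = 0.389134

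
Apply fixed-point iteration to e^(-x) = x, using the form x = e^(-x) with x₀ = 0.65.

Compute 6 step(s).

Equation: e^(-x) = x
Fixed-point form: x = e^(-x)
x₀ = 0.65

x_1 = g(0.650000) = 0.522046
x_2 = g(0.522046) = 0.593306
x_3 = g(0.593306) = 0.552498
x_4 = g(0.552498) = 0.575510
x_5 = g(0.575510) = 0.562418
x_6 = g(0.562418) = 0.569830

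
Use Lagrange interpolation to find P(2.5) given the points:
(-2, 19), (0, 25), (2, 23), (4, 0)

Lagrange interpolation formula:
P(x) = Σ yᵢ × Lᵢ(x)
where Lᵢ(x) = Π_{j≠i} (x - xⱼ)/(xᵢ - xⱼ)

L_0(2.5) = (2.5 - 0)/(-2 - 0) × (2.5 - 2)/(-2 - 2) × (2.5 - 4)/(-2 - 4) = 0.039062
L_1(2.5) = (2.5 - (-2))/(0 - (-2)) × (2.5 - 2)/(0 - 2) × (2.5 - 4)/(0 - 4) = -0.210938
L_2(2.5) = (2.5 - (-2))/(2 - (-2)) × (2.5 - 0)/(2 - 0) × (2.5 - 4)/(2 - 4) = 1.054688
L_3(2.5) = (2.5 - (-2))/(4 - (-2)) × (2.5 - 0)/(4 - 0) × (2.5 - 2)/(4 - 2) = 0.117188

P(2.5) = 19×L_0(2.5) + 25×L_1(2.5) + 23×L_2(2.5) + 0×L_3(2.5)
P(2.5) = 19.726562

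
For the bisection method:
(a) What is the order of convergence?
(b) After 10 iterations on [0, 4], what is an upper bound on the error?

(a) Bisection has linear (order 1) convergence; the error is halved each step.

(b) Error bound = (b-a)/2^n = (4 - 0)/2^{10}
    = 4/2^{10}

(a) 1 (linear); (b) error ≤ 3.91e-03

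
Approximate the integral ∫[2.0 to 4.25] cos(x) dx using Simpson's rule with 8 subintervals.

f(x) = cos(x)
a = 2.0, b = 4.25, n = 8
h = (b - a)/n = 0.281250

Simpson's rule: (h/3)[f(x₀) + 4f(x₁) + 2f(x₂) + ... + f(xₙ)]

x_0 = 2.0000, f(x_0) = -0.416147, coefficient = 1
x_1 = 2.2812, f(x_1) = -0.652178, coefficient = 4
x_2 = 2.5625, f(x_2) = -0.836960, coefficient = 2
x_3 = 2.8438, f(x_3) = -0.955972, coefficient = 4
x_4 = 3.1250, f(x_4) = -0.999862, coefficient = 2
x_5 = 3.4062, f(x_5) = -0.965182, coefficient = 4
x_6 = 3.6875, f(x_6) = -0.854657, coefficient = 2
x_7 = 3.9688, f(x_7) = -0.676971, coefficient = 4
x_8 = 4.2500, f(x_8) = -0.446087, coefficient = 1

I ≈ (0.281250/3) × -19.246401 = -1.804350
Exact value: -1.804287
Error: 0.000063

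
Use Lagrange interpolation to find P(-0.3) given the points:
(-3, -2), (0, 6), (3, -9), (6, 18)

Lagrange interpolation formula:
P(x) = Σ yᵢ × Lᵢ(x)
where Lᵢ(x) = Π_{j≠i} (x - xⱼ)/(xᵢ - xⱼ)

L_0(-0.3) = (-0.3 - 0)/(-3 - 0) × (-0.3 - 3)/(-3 - 3) × (-0.3 - 6)/(-3 - 6) = 0.038500
L_1(-0.3) = (-0.3 - (-3))/(0 - (-3)) × (-0.3 - 3)/(0 - 3) × (-0.3 - 6)/(0 - 6) = 1.039500
L_2(-0.3) = (-0.3 - (-3))/(3 - (-3)) × (-0.3 - 0)/(3 - 0) × (-0.3 - 6)/(3 - 6) = -0.094500
L_3(-0.3) = (-0.3 - (-3))/(6 - (-3)) × (-0.3 - 0)/(6 - 0) × (-0.3 - 3)/(6 - 3) = 0.016500

P(-0.3) = (-2)×L_0(-0.3) + 6×L_1(-0.3) + (-9)×L_2(-0.3) + 18×L_3(-0.3)
P(-0.3) = 7.307500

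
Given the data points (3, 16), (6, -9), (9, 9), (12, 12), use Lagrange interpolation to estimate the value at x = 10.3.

Lagrange interpolation formula:
P(x) = Σ yᵢ × Lᵢ(x)
where Lᵢ(x) = Π_{j≠i} (x - xⱼ)/(xᵢ - xⱼ)

L_0(10.3) = (10.3 - 6)/(3 - 6) × (10.3 - 9)/(3 - 9) × (10.3 - 12)/(3 - 12) = 0.058660
L_1(10.3) = (10.3 - 3)/(6 - 3) × (10.3 - 9)/(6 - 9) × (10.3 - 12)/(6 - 12) = -0.298759
L_2(10.3) = (10.3 - 3)/(9 - 3) × (10.3 - 6)/(9 - 6) × (10.3 - 12)/(9 - 12) = 0.988204
L_3(10.3) = (10.3 - 3)/(12 - 3) × (10.3 - 6)/(12 - 6) × (10.3 - 9)/(12 - 9) = 0.251895

P(10.3) = 16×L_0(10.3) + (-9)×L_1(10.3) + 9×L_2(10.3) + 12×L_3(10.3)
P(10.3) = 15.543975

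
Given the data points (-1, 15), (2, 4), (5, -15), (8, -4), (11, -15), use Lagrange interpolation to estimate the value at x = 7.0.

Lagrange interpolation formula:
P(x) = Σ yᵢ × Lᵢ(x)
where Lᵢ(x) = Π_{j≠i} (x - xⱼ)/(xᵢ - xⱼ)

L_0(7.0) = (7.0 - 2)/(-1 - 2) × (7.0 - 5)/(-1 - 5) × (7.0 - 8)/(-1 - 8) × (7.0 - 11)/(-1 - 11) = 0.020576
L_1(7.0) = (7.0 - (-1))/(2 - (-1)) × (7.0 - 5)/(2 - 5) × (7.0 - 8)/(2 - 8) × (7.0 - 11)/(2 - 11) = -0.131687
L_2(7.0) = (7.0 - (-1))/(5 - (-1)) × (7.0 - 2)/(5 - 2) × (7.0 - 8)/(5 - 8) × (7.0 - 11)/(5 - 11) = 0.493827
L_3(7.0) = (7.0 - (-1))/(8 - (-1)) × (7.0 - 2)/(8 - 2) × (7.0 - 5)/(8 - 5) × (7.0 - 11)/(8 - 11) = 0.658436
L_4(7.0) = (7.0 - (-1))/(11 - (-1)) × (7.0 - 2)/(11 - 2) × (7.0 - 5)/(11 - 5) × (7.0 - 8)/(11 - 8) = -0.041152

P(7.0) = 15×L_0(7.0) + 4×L_1(7.0) + (-15)×L_2(7.0) + (-4)×L_3(7.0) + (-15)×L_4(7.0)
P(7.0) = -9.641975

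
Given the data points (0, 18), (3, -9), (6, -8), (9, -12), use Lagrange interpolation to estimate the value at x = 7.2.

Lagrange interpolation formula:
P(x) = Σ yᵢ × Lᵢ(x)
where Lᵢ(x) = Π_{j≠i} (x - xⱼ)/(xᵢ - xⱼ)

L_0(7.2) = (7.2 - 3)/(0 - 3) × (7.2 - 6)/(0 - 6) × (7.2 - 9)/(0 - 9) = 0.056000
L_1(7.2) = (7.2 - 0)/(3 - 0) × (7.2 - 6)/(3 - 6) × (7.2 - 9)/(3 - 9) = -0.288000
L_2(7.2) = (7.2 - 0)/(6 - 0) × (7.2 - 3)/(6 - 3) × (7.2 - 9)/(6 - 9) = 1.008000
L_3(7.2) = (7.2 - 0)/(9 - 0) × (7.2 - 3)/(9 - 3) × (7.2 - 6)/(9 - 6) = 0.224000

P(7.2) = 18×L_0(7.2) + (-9)×L_1(7.2) + (-8)×L_2(7.2) + (-12)×L_3(7.2)
P(7.2) = -7.152000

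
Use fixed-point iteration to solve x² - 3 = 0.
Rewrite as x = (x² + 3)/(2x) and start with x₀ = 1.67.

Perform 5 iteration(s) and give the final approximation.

Equation: x² - 3 = 0
Fixed-point form: x = (x² + 3)/(2x)
x₀ = 1.67

x_1 = g(1.670000) = 1.733204
x_2 = g(1.733204) = 1.732051
x_3 = g(1.732051) = 1.732051
x_4 = g(1.732051) = 1.732051
x_5 = g(1.732051) = 1.732051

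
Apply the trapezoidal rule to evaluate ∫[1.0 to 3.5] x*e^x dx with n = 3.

f(x) = x*e^x
a = 1.0, b = 3.5, n = 3
h = (b - a)/n = 0.833333

Trapezoidal rule: (h/2)[f(x₀) + 2f(x₁) + 2f(x₂) + ... + f(xₙ)]

x_0 = 1.0000, f(x_0) = 2.718282, coefficient = 1
x_1 = 1.8333, f(x_1) = 11.466952, coefficient = 2
x_2 = 2.6667, f(x_2) = 38.378443, coefficient = 2
x_3 = 3.5000, f(x_3) = 115.904082, coefficient = 1

I ≈ (0.833333/2) × 218.313153 = 90.963814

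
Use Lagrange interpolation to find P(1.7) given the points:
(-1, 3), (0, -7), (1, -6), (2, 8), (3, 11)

Lagrange interpolation formula:
P(x) = Σ yᵢ × Lᵢ(x)
where Lᵢ(x) = Π_{j≠i} (x - xⱼ)/(xᵢ - xⱼ)

L_0(1.7) = (1.7 - 0)/(-1 - 0) × (1.7 - 1)/(-1 - 1) × (1.7 - 2)/(-1 - 2) × (1.7 - 3)/(-1 - 3) = 0.019338
L_1(1.7) = (1.7 - (-1))/(0 - (-1)) × (1.7 - 1)/(0 - 1) × (1.7 - 2)/(0 - 2) × (1.7 - 3)/(0 - 3) = -0.122850
L_2(1.7) = (1.7 - (-1))/(1 - (-1)) × (1.7 - 0)/(1 - 0) × (1.7 - 2)/(1 - 2) × (1.7 - 3)/(1 - 3) = 0.447525
L_3(1.7) = (1.7 - (-1))/(2 - (-1)) × (1.7 - 0)/(2 - 0) × (1.7 - 1)/(2 - 1) × (1.7 - 3)/(2 - 3) = 0.696150
L_4(1.7) = (1.7 - (-1))/(3 - (-1)) × (1.7 - 0)/(3 - 0) × (1.7 - 1)/(3 - 1) × (1.7 - 2)/(3 - 2) = -0.040163

P(1.7) = 3×L_0(1.7) + (-7)×L_1(1.7) + (-6)×L_2(1.7) + 8×L_3(1.7) + 11×L_4(1.7)
P(1.7) = 3.360225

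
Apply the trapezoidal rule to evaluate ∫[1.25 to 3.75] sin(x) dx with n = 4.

f(x) = sin(x)
a = 1.25, b = 3.75, n = 4
h = (b - a)/n = 0.625000

Trapezoidal rule: (h/2)[f(x₀) + 2f(x₁) + 2f(x₂) + ... + f(xₙ)]

x_0 = 1.2500, f(x_0) = 0.948985, coefficient = 1
x_1 = 1.8750, f(x_1) = 0.954086, coefficient = 2
x_2 = 2.5000, f(x_2) = 0.598472, coefficient = 2
x_3 = 3.1250, f(x_3) = 0.016592, coefficient = 2
x_4 = 3.7500, f(x_4) = -0.571561, coefficient = 1

I ≈ (0.625000/2) × 3.515723 = 1.098663
Exact value: 1.135882
Error: 0.037218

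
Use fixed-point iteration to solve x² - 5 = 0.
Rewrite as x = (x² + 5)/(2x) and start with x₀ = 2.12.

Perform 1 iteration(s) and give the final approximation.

Equation: x² - 5 = 0
Fixed-point form: x = (x² + 5)/(2x)
x₀ = 2.12

x_1 = g(2.120000) = 2.239245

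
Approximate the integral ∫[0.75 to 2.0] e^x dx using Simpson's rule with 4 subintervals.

f(x) = e^x
a = 0.75, b = 2.0, n = 4
h = (b - a)/n = 0.312500

Simpson's rule: (h/3)[f(x₀) + 4f(x₁) + 2f(x₂) + ... + f(xₙ)]

x_0 = 0.7500, f(x_0) = 2.117000, coefficient = 1
x_1 = 1.0625, f(x_1) = 2.893596, coefficient = 4
x_2 = 1.3750, f(x_2) = 3.955077, coefficient = 2
x_3 = 1.6875, f(x_3) = 5.405949, coefficient = 4
x_4 = 2.0000, f(x_4) = 7.389056, coefficient = 1

I ≈ (0.312500/3) × 50.614389 = 5.272332
Exact value: 5.272056
Error: 0.000276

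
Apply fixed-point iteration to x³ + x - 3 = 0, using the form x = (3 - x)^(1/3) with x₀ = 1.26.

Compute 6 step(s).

Equation: x³ + x - 3 = 0
Fixed-point form: x = (3 - x)^(1/3)
x₀ = 1.26

x_1 = g(1.260000) = 1.202771
x_2 = g(1.202771) = 1.215816
x_3 = g(1.215816) = 1.212867
x_4 = g(1.212867) = 1.213535
x_5 = g(1.213535) = 1.213384
x_6 = g(1.213384) = 1.213418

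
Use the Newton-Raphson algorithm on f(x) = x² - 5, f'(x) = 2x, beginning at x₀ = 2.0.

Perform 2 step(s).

f(x) = x² - 5
f'(x) = 2x
x₀ = 2.0

Newton-Raphson formula: x_{n+1} = x_n - f(x_n)/f'(x_n)

Iteration 1:
  f(2.000000) = -1.000000
  f'(2.000000) = 4.000000
  x_1 = 2.000000 - (-1.000000)/4.000000 = 2.250000
Iteration 2:
  f(2.250000) = 0.062500
  f'(2.250000) = 4.500000
  x_2 = 2.250000 - 0.062500/4.500000 = 2.236111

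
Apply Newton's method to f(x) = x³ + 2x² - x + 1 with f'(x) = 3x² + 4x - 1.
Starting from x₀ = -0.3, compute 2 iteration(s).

f(x) = x³ + 2x² - x + 1
f'(x) = 3x² + 4x - 1
x₀ = -0.3

Newton-Raphson formula: x_{n+1} = x_n - f(x_n)/f'(x_n)

Iteration 1:
  f(-0.300000) = 1.453000
  f'(-0.300000) = -1.930000
  x_1 = -0.300000 - 1.453000/(-1.930000) = 0.452850
Iteration 2:
  f(0.452850) = 1.050163
  f'(0.452850) = 1.426618
  x_2 = 0.452850 - 1.050163/1.426618 = -0.283271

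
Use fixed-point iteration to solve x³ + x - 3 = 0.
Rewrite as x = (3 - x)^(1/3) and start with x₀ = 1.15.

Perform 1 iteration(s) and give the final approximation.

Equation: x³ + x - 3 = 0
Fixed-point form: x = (3 - x)^(1/3)
x₀ = 1.15

x_1 = g(1.150000) = 1.227601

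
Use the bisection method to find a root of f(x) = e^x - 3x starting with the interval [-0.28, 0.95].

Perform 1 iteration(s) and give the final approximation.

f(x) = e^x - 3x
Initial interval: [-0.28, 0.95]

Iteration 1:
  c_1 = (-0.280000 + 0.950000)/2 = 0.335000
  f(c_1) = f(0.335000) = 0.392940
  f(a) × f(c) ≥ 0, new interval: [0.335000, 0.950000]

After 1 iteration(s), the approximation is c_1 = 0.335000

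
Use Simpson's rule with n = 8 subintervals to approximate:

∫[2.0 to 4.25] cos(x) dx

f(x) = cos(x)
a = 2.0, b = 4.25, n = 8
h = (b - a)/n = 0.281250

Simpson's rule: (h/3)[f(x₀) + 4f(x₁) + 2f(x₂) + ... + f(xₙ)]

x_0 = 2.0000, f(x_0) = -0.416147, coefficient = 1
x_1 = 2.2812, f(x_1) = -0.652178, coefficient = 4
x_2 = 2.5625, f(x_2) = -0.836960, coefficient = 2
x_3 = 2.8438, f(x_3) = -0.955972, coefficient = 4
x_4 = 3.1250, f(x_4) = -0.999862, coefficient = 2
x_5 = 3.4062, f(x_5) = -0.965182, coefficient = 4
x_6 = 3.6875, f(x_6) = -0.854657, coefficient = 2
x_7 = 3.9688, f(x_7) = -0.676971, coefficient = 4
x_8 = 4.2500, f(x_8) = -0.446087, coefficient = 1

I ≈ (0.281250/3) × -19.246401 = -1.804350
Exact value: -1.804287
Error: 0.000063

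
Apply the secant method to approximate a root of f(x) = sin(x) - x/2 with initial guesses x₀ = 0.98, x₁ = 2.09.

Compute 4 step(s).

f(x) = sin(x) - x/2
x₀ = 0.98, x₁ = 2.09

Secant formula: x_{n+1} = x_n - f(x_n)(x_n - x_{n-1})/(f(x_n) - f(x_{n-1}))

Iteration 1:
  f(0.980000) = 0.340497
  f(2.090000) = -0.176785
  x_2 = 2.090000 - (-0.176785)×(2.090000 - 0.980000)/(-0.176785 - 0.340497)
       = 1.710649
Iteration 2:
  f(2.090000) = -0.176785
  f(1.710649) = 0.134912
  x_3 = 1.710649 - 0.134912×(1.710649 - 2.090000)/(0.134912 - (-0.176785))
       = 1.874844
Iteration 3:
  f(1.710649) = 0.134912
  f(1.874844) = 0.016711
  x_4 = 1.874844 - 0.016711×(1.874844 - 1.710649)/(0.016711 - 0.134912)
       = 1.898057
Iteration 4:
  f(1.874844) = 0.016711
  f(1.898057) = -0.002102
  x_5 = 1.898057 - (-0.002102)×(1.898057 - 1.874844)/(-0.002102 - 0.016711)
       = 1.895463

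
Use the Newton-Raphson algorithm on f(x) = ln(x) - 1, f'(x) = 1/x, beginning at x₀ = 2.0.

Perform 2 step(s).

f(x) = ln(x) - 1
f'(x) = 1/x
x₀ = 2.0

Newton-Raphson formula: x_{n+1} = x_n - f(x_n)/f'(x_n)

Iteration 1:
  f(2.000000) = -0.306853
  f'(2.000000) = 0.500000
  x_1 = 2.000000 - (-0.306853)/0.500000 = 2.613706
Iteration 2:
  f(2.613706) = -0.039231
  f'(2.613706) = 0.382599
  x_2 = 2.613706 - (-0.039231)/0.382599 = 2.716244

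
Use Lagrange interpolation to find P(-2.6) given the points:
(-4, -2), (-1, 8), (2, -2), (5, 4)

Lagrange interpolation formula:
P(x) = Σ yᵢ × Lᵢ(x)
where Lᵢ(x) = Π_{j≠i} (x - xⱼ)/(xᵢ - xⱼ)

L_0(-2.6) = (-2.6 - (-1))/(-4 - (-1)) × (-2.6 - 2)/(-4 - 2) × (-2.6 - 5)/(-4 - 5) = 0.345284
L_1(-2.6) = (-2.6 - (-4))/(-1 - (-4)) × (-2.6 - 2)/(-1 - 2) × (-2.6 - 5)/(-1 - 5) = 0.906370
L_2(-2.6) = (-2.6 - (-4))/(2 - (-4)) × (-2.6 - (-1))/(2 - (-1)) × (-2.6 - 5)/(2 - 5) = -0.315259
L_3(-2.6) = (-2.6 - (-4))/(5 - (-4)) × (-2.6 - (-1))/(5 - (-1)) × (-2.6 - 2)/(5 - 2) = 0.063605

P(-2.6) = (-2)×L_0(-2.6) + 8×L_1(-2.6) + (-2)×L_2(-2.6) + 4×L_3(-2.6)
P(-2.6) = 7.445333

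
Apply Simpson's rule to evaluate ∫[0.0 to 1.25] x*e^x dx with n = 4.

f(x) = x*e^x
a = 0.0, b = 1.25, n = 4
h = (b - a)/n = 0.312500

Simpson's rule: (h/3)[f(x₀) + 4f(x₁) + 2f(x₂) + ... + f(xₙ)]

x_0 = 0.0000, f(x_0) = 0.000000, coefficient = 1
x_1 = 0.3125, f(x_1) = 0.427137, coefficient = 4
x_2 = 0.6250, f(x_2) = 1.167654, coefficient = 2
x_3 = 0.9375, f(x_3) = 2.393990, coefficient = 4
x_4 = 1.2500, f(x_4) = 4.362929, coefficient = 1

I ≈ (0.312500/3) × 17.982744 = 1.873203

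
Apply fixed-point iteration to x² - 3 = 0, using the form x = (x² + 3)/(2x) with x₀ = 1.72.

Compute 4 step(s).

Equation: x² - 3 = 0
Fixed-point form: x = (x² + 3)/(2x)
x₀ = 1.72

x_1 = g(1.720000) = 1.732093
x_2 = g(1.732093) = 1.732051
x_3 = g(1.732051) = 1.732051
x_4 = g(1.732051) = 1.732051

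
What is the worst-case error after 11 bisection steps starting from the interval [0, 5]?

Bisection error bound: |error| ≤ (b-a)/2^n
|error| ≤ (5 - 0)/2^11 = 5/2^11
|error| ≤ 0.0024414062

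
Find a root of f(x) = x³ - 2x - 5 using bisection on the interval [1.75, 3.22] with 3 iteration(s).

f(x) = x³ - 2x - 5
Initial interval: [1.75, 3.22]

Iteration 1:
  c_1 = (1.750000 + 3.220000)/2 = 2.485000
  f(c_1) = f(2.485000) = 5.375434
  f(a) × f(c) < 0, new interval: [1.750000, 2.485000]
Iteration 2:
  c_2 = (1.750000 + 2.485000)/2 = 2.117500
  f(c_2) = f(2.117500) = 0.259460
  f(a) × f(c) < 0, new interval: [1.750000, 2.117500]
Iteration 3:
  c_3 = (1.750000 + 2.117500)/2 = 1.933750
  f(c_3) = f(1.933750) = -1.636456
  f(a) × f(c) ≥ 0, new interval: [1.933750, 2.117500]

After 3 iteration(s), the approximation is c_3 = 1.933750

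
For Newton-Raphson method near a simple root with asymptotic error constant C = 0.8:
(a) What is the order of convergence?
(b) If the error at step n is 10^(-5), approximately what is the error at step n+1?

(a) Newton-Raphson has quadratic (order 2) convergence near simple roots.
    This means |e_{n+1}| ≈ C|e_n|².

(b) With |e_n| = 10^(-5) and C = 0.8:
    |e_{n+1}| ≈ 0.8 × (10^(-5))² = 0.8 × 10^(-10)

(a) 2 (quadratic); (b) |e_{n+1}| ≈ 8.000e-11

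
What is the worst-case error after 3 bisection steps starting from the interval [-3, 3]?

Bisection error bound: |error| ≤ (b-a)/2^n
|error| ≤ (3 - (-3))/2^3 = 6/2^3
|error| ≤ 0.7500000000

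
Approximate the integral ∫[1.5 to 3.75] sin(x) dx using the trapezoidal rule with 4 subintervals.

f(x) = sin(x)
a = 1.5, b = 3.75, n = 4
h = (b - a)/n = 0.562500

Trapezoidal rule: (h/2)[f(x₀) + 2f(x₁) + 2f(x₂) + ... + f(xₙ)]

x_0 = 1.5000, f(x_0) = 0.997495, coefficient = 1
x_1 = 2.0625, f(x_1) = 0.881530, coefficient = 2
x_2 = 2.6250, f(x_2) = 0.493920, coefficient = 2
x_3 = 3.1875, f(x_3) = -0.045891, coefficient = 2
x_4 = 3.7500, f(x_4) = -0.571561, coefficient = 1

I ≈ (0.562500/2) × 3.085051 = 0.867671
Exact value: 0.891297
Error: 0.023626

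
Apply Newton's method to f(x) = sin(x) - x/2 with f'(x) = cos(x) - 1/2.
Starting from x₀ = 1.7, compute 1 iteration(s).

f(x) = sin(x) - x/2
f'(x) = cos(x) - 1/2
x₀ = 1.7

Newton-Raphson formula: x_{n+1} = x_n - f(x_n)/f'(x_n)

Iteration 1:
  f(1.700000) = 0.141665
  f'(1.700000) = -0.628844
  x_1 = 1.700000 - 0.141665/(-0.628844) = 1.925278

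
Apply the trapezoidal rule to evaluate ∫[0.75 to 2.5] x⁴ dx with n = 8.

f(x) = x⁴
a = 0.75, b = 2.5, n = 8
h = (b - a)/n = 0.218750

Trapezoidal rule: (h/2)[f(x₀) + 2f(x₁) + 2f(x₂) + ... + f(xₙ)]

x_0 = 0.7500, f(x_0) = 0.316406, coefficient = 1
x_1 = 0.9688, f(x_1) = 0.880738, coefficient = 2
x_2 = 1.1875, f(x_2) = 1.988541, coefficient = 2
x_3 = 1.4062, f(x_3) = 3.910661, coefficient = 2
x_4 = 1.6250, f(x_4) = 6.972900, coefficient = 2
x_5 = 1.8438, f(x_5) = 11.556016, coefficient = 2
x_6 = 2.0625, f(x_6) = 18.095718, coefficient = 2
x_7 = 2.2812, f(x_7) = 27.082673, coefficient = 2
x_8 = 2.5000, f(x_8) = 39.062500, coefficient = 1

I ≈ (0.218750/2) × 180.353401 = 19.726153
Exact value: 19.483789
Error: 0.242364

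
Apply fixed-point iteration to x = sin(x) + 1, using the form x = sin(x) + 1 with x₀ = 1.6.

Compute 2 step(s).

Equation: x = sin(x) + 1
Fixed-point form: x = sin(x) + 1
x₀ = 1.6

x_1 = g(1.600000) = 1.999574
x_2 = g(1.999574) = 1.909475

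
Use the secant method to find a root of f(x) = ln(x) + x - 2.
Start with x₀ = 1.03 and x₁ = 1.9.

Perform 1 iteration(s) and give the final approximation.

f(x) = ln(x) + x - 2
x₀ = 1.03, x₁ = 1.9

Secant formula: x_{n+1} = x_n - f(x_n)(x_n - x_{n-1})/(f(x_n) - f(x_{n-1}))

Iteration 1:
  f(1.030000) = -0.940441
  f(1.900000) = 0.541854
  x_2 = 1.900000 - 0.541854×(1.900000 - 1.030000)/(0.541854 - (-0.940441))
       = 1.581971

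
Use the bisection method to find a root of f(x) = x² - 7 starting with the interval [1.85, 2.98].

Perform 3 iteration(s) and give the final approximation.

f(x) = x² - 7
Initial interval: [1.85, 2.98]

Iteration 1:
  c_1 = (1.850000 + 2.980000)/2 = 2.415000
  f(c_1) = f(2.415000) = -1.167775
  f(a) × f(c) ≥ 0, new interval: [2.415000, 2.980000]
Iteration 2:
  c_2 = (2.415000 + 2.980000)/2 = 2.697500
  f(c_2) = f(2.697500) = 0.276506
  f(a) × f(c) < 0, new interval: [2.415000, 2.697500]
Iteration 3:
  c_3 = (2.415000 + 2.697500)/2 = 2.556250
  f(c_3) = f(2.556250) = -0.465586
  f(a) × f(c) ≥ 0, new interval: [2.556250, 2.697500]

After 3 iteration(s), the approximation is c_3 = 2.556250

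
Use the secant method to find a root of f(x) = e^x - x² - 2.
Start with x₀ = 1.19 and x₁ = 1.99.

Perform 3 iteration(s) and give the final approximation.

f(x) = e^x - x² - 2
x₀ = 1.19, x₁ = 1.99

Secant formula: x_{n+1} = x_n - f(x_n)(x_n - x_{n-1})/(f(x_n) - f(x_{n-1}))

Iteration 1:
  f(1.190000) = -0.129019
  f(1.990000) = 1.355434
  x_2 = 1.990000 - 1.355434×(1.990000 - 1.190000)/(1.355434 - (-0.129019))
       = 1.259531
Iteration 2:
  f(1.990000) = 1.355434
  f(1.259531) = -0.062650
  x_3 = 1.259531 - (-0.062650)×(1.259531 - 1.990000)/(-0.062650 - 1.355434)
       = 1.291802
Iteration 3:
  f(1.259531) = -0.062650
  f(1.291802) = -0.029413
  x_4 = 1.291802 - (-0.029413)×(1.291802 - 1.259531)/(-0.029413 - (-0.062650))
       = 1.320361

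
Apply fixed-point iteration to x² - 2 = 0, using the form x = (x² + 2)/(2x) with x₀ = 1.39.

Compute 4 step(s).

Equation: x² - 2 = 0
Fixed-point form: x = (x² + 2)/(2x)
x₀ = 1.39

x_1 = g(1.390000) = 1.414424
x_2 = g(1.414424) = 1.414214
x_3 = g(1.414214) = 1.414214
x_4 = g(1.414214) = 1.414214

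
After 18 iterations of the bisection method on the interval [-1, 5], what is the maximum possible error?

Bisection error bound: |error| ≤ (b-a)/2^n
|error| ≤ (5 - (-1))/2^18 = 6/2^18
|error| ≤ 0.0000228882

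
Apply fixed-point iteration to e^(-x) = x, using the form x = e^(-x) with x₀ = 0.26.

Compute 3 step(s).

Equation: e^(-x) = x
Fixed-point form: x = e^(-x)
x₀ = 0.26

x_1 = g(0.260000) = 0.771052
x_2 = g(0.771052) = 0.462526
x_3 = g(0.462526) = 0.629691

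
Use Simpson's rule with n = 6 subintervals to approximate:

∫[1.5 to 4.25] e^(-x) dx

f(x) = e^(-x)
a = 1.5, b = 4.25, n = 6
h = (b - a)/n = 0.458333

Simpson's rule: (h/3)[f(x₀) + 4f(x₁) + 2f(x₂) + ... + f(xₙ)]

x_0 = 1.5000, f(x_0) = 0.223130, coefficient = 1
x_1 = 1.9583, f(x_1) = 0.141093, coefficient = 4
x_2 = 2.4167, f(x_2) = 0.089219, coefficient = 2
x_3 = 2.8750, f(x_3) = 0.056416, coefficient = 4
x_4 = 3.3333, f(x_4) = 0.035674, coefficient = 2
x_5 = 3.7917, f(x_5) = 0.022558, coefficient = 4
x_6 = 4.2500, f(x_6) = 0.014264, coefficient = 1

I ≈ (0.458333/3) × 1.367449 = 0.208916
Exact value: 0.208866
Error: 0.000050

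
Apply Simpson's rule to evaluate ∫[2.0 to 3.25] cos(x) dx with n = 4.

f(x) = cos(x)
a = 2.0, b = 3.25, n = 4
h = (b - a)/n = 0.312500

Simpson's rule: (h/3)[f(x₀) + 4f(x₁) + 2f(x₂) + ... + f(xₙ)]

x_0 = 2.0000, f(x_0) = -0.416147, coefficient = 1
x_1 = 2.3125, f(x_1) = -0.675545, coefficient = 4
x_2 = 2.6250, f(x_2) = -0.869507, coefficient = 2
x_3 = 2.9375, f(x_3) = -0.979245, coefficient = 4
x_4 = 3.2500, f(x_4) = -0.994130, coefficient = 1

I ≈ (0.312500/3) × -9.768452 = -1.017547
Exact value: -1.017493
Error: 0.000055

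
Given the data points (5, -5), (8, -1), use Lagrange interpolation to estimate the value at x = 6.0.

Lagrange interpolation formula:
P(x) = Σ yᵢ × Lᵢ(x)
where Lᵢ(x) = Π_{j≠i} (x - xⱼ)/(xᵢ - xⱼ)

L_0(6.0) = (6.0 - 8)/(5 - 8) = 0.666667
L_1(6.0) = (6.0 - 5)/(8 - 5) = 0.333333

P(6.0) = (-5)×L_0(6.0) + (-1)×L_1(6.0)
P(6.0) = -3.666667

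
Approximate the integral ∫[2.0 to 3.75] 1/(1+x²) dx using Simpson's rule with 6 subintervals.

f(x) = 1/(1+x²)
a = 2.0, b = 3.75, n = 6
h = (b - a)/n = 0.291667

Simpson's rule: (h/3)[f(x₀) + 4f(x₁) + 2f(x₂) + ... + f(xₙ)]

x_0 = 2.0000, f(x_0) = 0.200000, coefficient = 1
x_1 = 2.2917, f(x_1) = 0.159956, coefficient = 4
x_2 = 2.5833, f(x_2) = 0.130317, coefficient = 2
x_3 = 2.8750, f(x_3) = 0.107926, coefficient = 4
x_4 = 3.1667, f(x_4) = 0.090680, coefficient = 2
x_5 = 3.4583, f(x_5) = 0.077160, coefficient = 4
x_6 = 3.7500, f(x_6) = 0.066390, coefficient = 1

I ≈ (0.291667/3) × 2.088550 = 0.203053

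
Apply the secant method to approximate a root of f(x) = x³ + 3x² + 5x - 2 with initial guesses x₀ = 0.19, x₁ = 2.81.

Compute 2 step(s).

f(x) = x³ + 3x² + 5x - 2
x₀ = 0.19, x₁ = 2.81

Secant formula: x_{n+1} = x_n - f(x_n)(x_n - x_{n-1})/(f(x_n) - f(x_{n-1}))

Iteration 1:
  f(0.190000) = -0.934841
  f(2.810000) = 57.926341
  x_2 = 2.810000 - 57.926341×(2.810000 - 0.190000)/(57.926341 - (-0.934841))
       = 0.231611
Iteration 2:
  f(2.810000) = 57.926341
  f(0.231611) = -0.668588
  x_3 = 0.231611 - (-0.668588)×(0.231611 - 2.810000)/(-0.668588 - 57.926341)
       = 0.261031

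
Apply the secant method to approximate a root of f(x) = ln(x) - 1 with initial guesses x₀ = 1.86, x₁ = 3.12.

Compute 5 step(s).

f(x) = ln(x) - 1
x₀ = 1.86, x₁ = 3.12

Secant formula: x_{n+1} = x_n - f(x_n)(x_n - x_{n-1})/(f(x_n) - f(x_{n-1}))

Iteration 1:
  f(1.860000) = -0.379424
  f(3.120000) = 0.137833
  x_2 = 3.120000 - 0.137833×(3.120000 - 1.860000)/(0.137833 - (-0.379424))
       = 2.784249
Iteration 2:
  f(3.120000) = 0.137833
  f(2.784249) = 0.023978
  x_3 = 2.784249 - 0.023978×(2.784249 - 3.120000)/(0.023978 - 0.137833)
       = 2.713539
Iteration 3:
  f(2.784249) = 0.023978
  f(2.713539) = -0.001746
  x_4 = 2.713539 - (-0.001746)×(2.713539 - 2.784249)/(-0.001746 - 0.023978)
       = 2.718339
Iteration 4:
  f(2.713539) = -0.001746
  f(2.718339) = 0.000021
  x_5 = 2.718339 - 0.000021×(2.718339 - 2.713539)/(0.000021 - (-0.001746))
       = 2.718282
Iteration 5:
  f(2.718339) = 0.000021
  f(2.718282) = 0.000000
  x_6 = 2.718282 - 0.000000×(2.718282 - 2.718339)/(0.000000 - 0.000021)
       = 2.718282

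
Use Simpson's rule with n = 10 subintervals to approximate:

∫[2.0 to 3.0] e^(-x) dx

f(x) = e^(-x)
a = 2.0, b = 3.0, n = 10
h = (b - a)/n = 0.100000

Simpson's rule: (h/3)[f(x₀) + 4f(x₁) + 2f(x₂) + ... + f(xₙ)]

x_0 = 2.0000, f(x_0) = 0.135335, coefficient = 1
x_1 = 2.1000, f(x_1) = 0.122456, coefficient = 4
x_2 = 2.2000, f(x_2) = 0.110803, coefficient = 2
x_3 = 2.3000, f(x_3) = 0.100259, coefficient = 4
x_4 = 2.4000, f(x_4) = 0.090718, coefficient = 2
x_5 = 2.5000, f(x_5) = 0.082085, coefficient = 4
x_6 = 2.6000, f(x_6) = 0.074274, coefficient = 2
x_7 = 2.7000, f(x_7) = 0.067206, coefficient = 4
x_8 = 2.8000, f(x_8) = 0.060810, coefficient = 2
x_9 = 2.9000, f(x_9) = 0.055023, coefficient = 4
x_10 = 3.0000, f(x_10) = 0.049787, coefficient = 1

I ≈ (0.100000/3) × 2.566448 = 0.085548
Exact value: 0.085548
Error: 0.000000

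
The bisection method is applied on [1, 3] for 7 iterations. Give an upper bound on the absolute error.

Bisection error bound: |error| ≤ (b-a)/2^n
|error| ≤ (3 - 1)/2^7 = 2/2^7
|error| ≤ 0.0156250000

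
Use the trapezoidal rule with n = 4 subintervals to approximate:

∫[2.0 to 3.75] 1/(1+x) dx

f(x) = 1/(1+x)
a = 2.0, b = 3.75, n = 4
h = (b - a)/n = 0.437500

Trapezoidal rule: (h/2)[f(x₀) + 2f(x₁) + 2f(x₂) + ... + f(xₙ)]

x_0 = 2.0000, f(x_0) = 0.333333, coefficient = 1
x_1 = 2.4375, f(x_1) = 0.290909, coefficient = 2
x_2 = 2.8750, f(x_2) = 0.258065, coefficient = 2
x_3 = 3.3125, f(x_3) = 0.231884, coefficient = 2
x_4 = 3.7500, f(x_4) = 0.210526, coefficient = 1

I ≈ (0.437500/2) × 2.105575 = 0.460595
Exact value: 0.459532
Error: 0.001062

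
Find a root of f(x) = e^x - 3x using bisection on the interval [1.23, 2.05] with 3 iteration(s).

f(x) = e^x - 3x
Initial interval: [1.23, 2.05]

Iteration 1:
  c_1 = (1.230000 + 2.050000)/2 = 1.640000
  f(c_1) = f(1.640000) = 0.235170
  f(a) × f(c) < 0, new interval: [1.230000, 1.640000]
Iteration 2:
  c_2 = (1.230000 + 1.640000)/2 = 1.435000
  f(c_2) = f(1.435000) = -0.105355
  f(a) × f(c) ≥ 0, new interval: [1.435000, 1.640000]
Iteration 3:
  c_3 = (1.435000 + 1.640000)/2 = 1.537500
  f(c_3) = f(1.537500) = 0.040443
  f(a) × f(c) < 0, new interval: [1.435000, 1.537500]

After 3 iteration(s), the approximation is c_3 = 1.537500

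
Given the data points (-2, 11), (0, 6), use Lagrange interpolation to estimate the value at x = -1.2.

Lagrange interpolation formula:
P(x) = Σ yᵢ × Lᵢ(x)
where Lᵢ(x) = Π_{j≠i} (x - xⱼ)/(xᵢ - xⱼ)

L_0(-1.2) = (-1.2 - 0)/(-2 - 0) = 0.600000
L_1(-1.2) = (-1.2 - (-2))/(0 - (-2)) = 0.400000

P(-1.2) = 11×L_0(-1.2) + 6×L_1(-1.2)
P(-1.2) = 9.000000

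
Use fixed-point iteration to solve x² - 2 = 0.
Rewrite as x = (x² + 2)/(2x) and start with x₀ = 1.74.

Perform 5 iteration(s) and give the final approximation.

Equation: x² - 2 = 0
Fixed-point form: x = (x² + 2)/(2x)
x₀ = 1.74

x_1 = g(1.740000) = 1.444713
x_2 = g(1.444713) = 1.414535
x_3 = g(1.414535) = 1.414214
x_4 = g(1.414214) = 1.414214
x_5 = g(1.414214) = 1.414214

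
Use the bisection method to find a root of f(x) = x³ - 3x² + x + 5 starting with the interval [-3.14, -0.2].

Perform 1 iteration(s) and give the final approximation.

f(x) = x³ - 3x² + x + 5
Initial interval: [-3.14, -0.2]

Iteration 1:
  c_1 = (-3.140000 + (-0.200000))/2 = -1.670000
  f(c_1) = f(-1.670000) = -9.694163
  f(a) × f(c) ≥ 0, new interval: [-1.670000, -0.200000]

After 1 iteration(s), the approximation is c_1 = -1.670000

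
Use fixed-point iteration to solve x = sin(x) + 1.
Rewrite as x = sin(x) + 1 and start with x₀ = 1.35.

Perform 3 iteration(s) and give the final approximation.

Equation: x = sin(x) + 1
Fixed-point form: x = sin(x) + 1
x₀ = 1.35

x_1 = g(1.350000) = 1.975723
x_2 = g(1.975723) = 1.919131
x_3 = g(1.919131) = 1.939942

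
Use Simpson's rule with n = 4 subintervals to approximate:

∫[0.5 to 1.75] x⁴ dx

f(x) = x⁴
a = 0.5, b = 1.75, n = 4
h = (b - a)/n = 0.312500

Simpson's rule: (h/3)[f(x₀) + 4f(x₁) + 2f(x₂) + ... + f(xₙ)]

x_0 = 0.5000, f(x_0) = 0.062500, coefficient = 1
x_1 = 0.8125, f(x_1) = 0.435806, coefficient = 4
x_2 = 1.1250, f(x_2) = 1.601807, coefficient = 2
x_3 = 1.4375, f(x_3) = 4.270035, coefficient = 4
x_4 = 1.7500, f(x_4) = 9.378906, coefficient = 1

I ≈ (0.312500/3) × 31.468384 = 3.277957
Exact value: 3.276367
Error: 0.001589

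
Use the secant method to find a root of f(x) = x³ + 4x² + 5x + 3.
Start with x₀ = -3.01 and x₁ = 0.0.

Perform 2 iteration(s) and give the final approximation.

f(x) = x³ + 4x² + 5x + 3
x₀ = -3.01, x₁ = 0.0

Secant formula: x_{n+1} = x_n - f(x_n)(x_n - x_{n-1})/(f(x_n) - f(x_{n-1}))

Iteration 1:
  f(-3.010000) = -3.080501
  f(0.000000) = 3.000000
  x_2 = 0.000000 - 3.000000×(0.000000 - (-3.010000))/(3.000000 - (-3.080501))
       = -1.485075
Iteration 2:
  f(0.000000) = 3.000000
  f(-1.485075) = 1.121161
  x_3 = -1.485075 - 1.121161×(-1.485075 - 0.000000)/(1.121161 - 3.000000)
       = -2.371265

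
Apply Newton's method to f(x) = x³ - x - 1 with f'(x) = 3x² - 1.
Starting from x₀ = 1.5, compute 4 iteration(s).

f(x) = x³ - x - 1
f'(x) = 3x² - 1
x₀ = 1.5

Newton-Raphson formula: x_{n+1} = x_n - f(x_n)/f'(x_n)

Iteration 1:
  f(1.500000) = 0.875000
  f'(1.500000) = 5.750000
  x_1 = 1.500000 - 0.875000/5.750000 = 1.347826
Iteration 2:
  f(1.347826) = 0.100682
  f'(1.347826) = 4.449905
  x_2 = 1.347826 - 0.100682/4.449905 = 1.325200
Iteration 3:
  f(1.325200) = 0.002058
  f'(1.325200) = 4.268468
  x_3 = 1.325200 - 0.002058/4.268468 = 1.324718
Iteration 4:
  f(1.324718) = 0.000001
  f'(1.324718) = 4.264635
  x_4 = 1.324718 - 0.000001/4.264635 = 1.324718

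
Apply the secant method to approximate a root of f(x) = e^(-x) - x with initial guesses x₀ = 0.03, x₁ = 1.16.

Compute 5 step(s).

f(x) = e^(-x) - x
x₀ = 0.03, x₁ = 1.16

Secant formula: x_{n+1} = x_n - f(x_n)(x_n - x_{n-1})/(f(x_n) - f(x_{n-1}))

Iteration 1:
  f(0.030000) = 0.940446
  f(1.160000) = -0.846514
  x_2 = 1.160000 - (-0.846514)×(1.160000 - 0.030000)/(-0.846514 - 0.940446)
       = 0.624699
Iteration 2:
  f(1.160000) = -0.846514
  f(0.624699) = -0.089277
  x_3 = 0.624699 - (-0.089277)×(0.624699 - 1.160000)/(-0.089277 - (-0.846514))
       = 0.561588
Iteration 3:
  f(0.624699) = -0.089277
  f(0.561588) = 0.008714
  x_4 = 0.561588 - 0.008714×(0.561588 - 0.624699)/(0.008714 - (-0.089277))
       = 0.567201
Iteration 4:
  f(0.561588) = 0.008714
  f(0.567201) = -0.000090
  x_5 = 0.567201 - (-0.000090)×(0.567201 - 0.561588)/(-0.000090 - 0.008714)
       = 0.567143
Iteration 5:
  f(0.567201) = -0.000090
  f(0.567143) = 0.000000
  x_6 = 0.567143 - 0.000000×(0.567143 - 0.567201)/(0.000000 - (-0.000090))
       = 0.567143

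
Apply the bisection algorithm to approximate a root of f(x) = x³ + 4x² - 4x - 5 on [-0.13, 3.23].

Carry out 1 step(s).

f(x) = x³ + 4x² - 4x - 5
Initial interval: [-0.13, 3.23]

Iteration 1:
  c_1 = (-0.130000 + 3.230000)/2 = 1.550000
  f(c_1) = f(1.550000) = 2.133875
  f(a) × f(c) < 0, new interval: [-0.130000, 1.550000]

After 1 iteration(s), the approximation is c_1 = 1.550000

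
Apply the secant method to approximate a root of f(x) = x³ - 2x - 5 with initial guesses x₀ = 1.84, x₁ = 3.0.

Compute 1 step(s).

f(x) = x³ - 2x - 5
x₀ = 1.84, x₁ = 3.0

Secant formula: x_{n+1} = x_n - f(x_n)(x_n - x_{n-1})/(f(x_n) - f(x_{n-1}))

Iteration 1:
  f(1.840000) = -2.450496
  f(3.000000) = 16.000000
  x_2 = 3.000000 - 16.000000×(3.000000 - 1.840000)/(16.000000 - (-2.450496))
       = 1.994065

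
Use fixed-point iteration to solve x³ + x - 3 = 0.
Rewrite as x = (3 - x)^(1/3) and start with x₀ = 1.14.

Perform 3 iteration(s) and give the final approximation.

Equation: x³ + x - 3 = 0
Fixed-point form: x = (3 - x)^(1/3)
x₀ = 1.14

x_1 = g(1.140000) = 1.229809
x_2 = g(1.229809) = 1.209688
x_3 = g(1.209688) = 1.214254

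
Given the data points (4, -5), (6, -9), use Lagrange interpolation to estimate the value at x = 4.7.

Lagrange interpolation formula:
P(x) = Σ yᵢ × Lᵢ(x)
where Lᵢ(x) = Π_{j≠i} (x - xⱼ)/(xᵢ - xⱼ)

L_0(4.7) = (4.7 - 6)/(4 - 6) = 0.650000
L_1(4.7) = (4.7 - 4)/(6 - 4) = 0.350000

P(4.7) = (-5)×L_0(4.7) + (-9)×L_1(4.7)
P(4.7) = -6.400000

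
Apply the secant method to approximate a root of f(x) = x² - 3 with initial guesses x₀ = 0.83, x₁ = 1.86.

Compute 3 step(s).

f(x) = x² - 3
x₀ = 0.83, x₁ = 1.86

Secant formula: x_{n+1} = x_n - f(x_n)(x_n - x_{n-1})/(f(x_n) - f(x_{n-1}))

Iteration 1:
  f(0.830000) = -2.311100
  f(1.860000) = 0.459600
  x_2 = 1.860000 - 0.459600×(1.860000 - 0.830000)/(0.459600 - (-2.311100))
       = 1.689145
Iteration 2:
  f(1.860000) = 0.459600
  f(1.689145) = -0.146789
  x_3 = 1.689145 - (-0.146789)×(1.689145 - 1.860000)/(-0.146789 - 0.459600)
       = 1.730504
Iteration 3:
  f(1.689145) = -0.146789
  f(1.730504) = -0.005356
  x_4 = 1.730504 - (-0.005356)×(1.730504 - 1.689145)/(-0.005356 - (-0.146789))
       = 1.732070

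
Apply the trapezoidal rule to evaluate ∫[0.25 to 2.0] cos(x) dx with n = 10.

f(x) = cos(x)
a = 0.25, b = 2.0, n = 10
h = (b - a)/n = 0.175000

Trapezoidal rule: (h/2)[f(x₀) + 2f(x₁) + 2f(x₂) + ... + f(xₙ)]

x_0 = 0.2500, f(x_0) = 0.968912, coefficient = 1
x_1 = 0.4250, f(x_1) = 0.911039, coefficient = 2
x_2 = 0.6000, f(x_2) = 0.825336, coefficient = 2
x_3 = 0.7750, f(x_3) = 0.714421, coefficient = 2
x_4 = 0.9500, f(x_4) = 0.581683, coefficient = 2
x_5 = 1.1250, f(x_5) = 0.431177, coefficient = 2
x_6 = 1.3000, f(x_6) = 0.267499, coefficient = 2
x_7 = 1.4750, f(x_7) = 0.095650, coefficient = 2
x_8 = 1.6500, f(x_8) = -0.079121, coefficient = 2
x_9 = 1.8250, f(x_9) = -0.251475, coefficient = 2
x_10 = 2.0000, f(x_10) = -0.416147, coefficient = 1

I ≈ (0.175000/2) × 7.545182 = 0.660203
Exact value: 0.661893
Error: 0.001690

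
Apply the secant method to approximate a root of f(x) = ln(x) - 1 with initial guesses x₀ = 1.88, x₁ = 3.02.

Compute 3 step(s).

f(x) = ln(x) - 1
x₀ = 1.88, x₁ = 3.02

Secant formula: x_{n+1} = x_n - f(x_n)(x_n - x_{n-1})/(f(x_n) - f(x_{n-1}))

Iteration 1:
  f(1.880000) = -0.368728
  f(3.020000) = 0.105257
  x_2 = 3.020000 - 0.105257×(3.020000 - 1.880000)/(0.105257 - (-0.368728))
       = 2.766843
Iteration 2:
  f(3.020000) = 0.105257
  f(2.766843) = 0.017707
  x_3 = 2.766843 - 0.017707×(2.766843 - 3.020000)/(0.017707 - 0.105257)
       = 2.715642
Iteration 3:
  f(2.766843) = 0.017707
  f(2.715642) = -0.000972
  x_4 = 2.715642 - (-0.000972)×(2.715642 - 2.766843)/(-0.000972 - 0.017707)
       = 2.718305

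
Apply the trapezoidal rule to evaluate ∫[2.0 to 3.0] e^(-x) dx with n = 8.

f(x) = e^(-x)
a = 2.0, b = 3.0, n = 8
h = (b - a)/n = 0.125000

Trapezoidal rule: (h/2)[f(x₀) + 2f(x₁) + 2f(x₂) + ... + f(xₙ)]

x_0 = 2.0000, f(x_0) = 0.135335, coefficient = 1
x_1 = 2.1250, f(x_1) = 0.119433, coefficient = 2
x_2 = 2.2500, f(x_2) = 0.105399, coefficient = 2
x_3 = 2.3750, f(x_3) = 0.093014, coefficient = 2
x_4 = 2.5000, f(x_4) = 0.082085, coefficient = 2
x_5 = 2.6250, f(x_5) = 0.072440, coefficient = 2
x_6 = 2.7500, f(x_6) = 0.063928, coefficient = 2
x_7 = 2.8750, f(x_7) = 0.056416, coefficient = 2
x_8 = 3.0000, f(x_8) = 0.049787, coefficient = 1

I ≈ (0.125000/2) × 1.370553 = 0.085660
Exact value: 0.085548
Error: 0.000111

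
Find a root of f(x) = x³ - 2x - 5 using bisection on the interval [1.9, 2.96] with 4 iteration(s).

f(x) = x³ - 2x - 5
Initial interval: [1.9, 2.96]

Iteration 1:
  c_1 = (1.900000 + 2.960000)/2 = 2.430000
  f(c_1) = f(2.430000) = 4.488907
  f(a) × f(c) < 0, new interval: [1.900000, 2.430000]
Iteration 2:
  c_2 = (1.900000 + 2.430000)/2 = 2.165000
  f(c_2) = f(2.165000) = 0.817842
  f(a) × f(c) < 0, new interval: [1.900000, 2.165000]
Iteration 3:
  c_3 = (1.900000 + 2.165000)/2 = 2.032500
  f(c_3) = f(2.032500) = -0.668628
  f(a) × f(c) ≥ 0, new interval: [2.032500, 2.165000]
Iteration 4:
  c_4 = (2.032500 + 2.165000)/2 = 2.098750
  f(c_4) = f(2.098750) = 0.046972
  f(a) × f(c) < 0, new interval: [2.032500, 2.098750]

After 4 iteration(s), the approximation is c_4 = 2.098750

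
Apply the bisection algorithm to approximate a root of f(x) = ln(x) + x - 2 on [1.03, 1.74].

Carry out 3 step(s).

f(x) = ln(x) + x - 2
Initial interval: [1.03, 1.74]

Iteration 1:
  c_1 = (1.030000 + 1.740000)/2 = 1.385000
  f(c_1) = f(1.385000) = -0.289300
  f(a) × f(c) ≥ 0, new interval: [1.385000, 1.740000]
Iteration 2:
  c_2 = (1.385000 + 1.740000)/2 = 1.562500
  f(c_2) = f(1.562500) = 0.008787
  f(a) × f(c) < 0, new interval: [1.385000, 1.562500]
Iteration 3:
  c_3 = (1.385000 + 1.562500)/2 = 1.473750
  f(c_3) = f(1.473750) = -0.138440
  f(a) × f(c) ≥ 0, new interval: [1.473750, 1.562500]

After 3 iteration(s), the approximation is c_3 = 1.473750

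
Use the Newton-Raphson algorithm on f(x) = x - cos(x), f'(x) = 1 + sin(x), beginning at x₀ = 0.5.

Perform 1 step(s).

f(x) = x - cos(x)
f'(x) = 1 + sin(x)
x₀ = 0.5

Newton-Raphson formula: x_{n+1} = x_n - f(x_n)/f'(x_n)

Iteration 1:
  f(0.500000) = -0.377583
  f'(0.500000) = 1.479426
  x_1 = 0.500000 - (-0.377583)/1.479426 = 0.755222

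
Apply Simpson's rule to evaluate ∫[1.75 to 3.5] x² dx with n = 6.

f(x) = x²
a = 1.75, b = 3.5, n = 6
h = (b - a)/n = 0.291667

Simpson's rule: (h/3)[f(x₀) + 4f(x₁) + 2f(x₂) + ... + f(xₙ)]

x_0 = 1.7500, f(x_0) = 3.062500, coefficient = 1
x_1 = 2.0417, f(x_1) = 4.168403, coefficient = 4
x_2 = 2.3333, f(x_2) = 5.444444, coefficient = 2
x_3 = 2.6250, f(x_3) = 6.890625, coefficient = 4
x_4 = 2.9167, f(x_4) = 8.506944, coefficient = 2
x_5 = 3.2083, f(x_5) = 10.293403, coefficient = 4
x_6 = 3.5000, f(x_6) = 12.250000, coefficient = 1

I ≈ (0.291667/3) × 128.625000 = 12.505208
Exact value: 12.505208
Error: 0.000000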